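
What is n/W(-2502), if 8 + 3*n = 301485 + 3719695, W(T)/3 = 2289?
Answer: 4021172/20601 ≈ 195.19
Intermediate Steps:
W(T) = 6867 (W(T) = 3*2289 = 6867)
n = 4021172/3 (n = -8/3 + (301485 + 3719695)/3 = -8/3 + (⅓)*4021180 = -8/3 + 4021180/3 = 4021172/3 ≈ 1.3404e+6)
n/W(-2502) = (4021172/3)/6867 = (4021172/3)*(1/6867) = 4021172/20601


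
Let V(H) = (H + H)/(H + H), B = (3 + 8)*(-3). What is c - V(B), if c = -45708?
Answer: -45709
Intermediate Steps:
B = -33 (B = 11*(-3) = -33)
V(H) = 1 (V(H) = (2*H)/((2*H)) = (2*H)*(1/(2*H)) = 1)
c - V(B) = -45708 - 1*1 = -45708 - 1 = -45709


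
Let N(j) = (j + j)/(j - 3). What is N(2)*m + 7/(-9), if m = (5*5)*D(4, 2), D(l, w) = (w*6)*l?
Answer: -43207/9 ≈ -4800.8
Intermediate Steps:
D(l, w) = 6*l*w (D(l, w) = (6*w)*l = 6*l*w)
m = 1200 (m = (5*5)*(6*4*2) = 25*48 = 1200)
N(j) = 2*j/(-3 + j) (N(j) = (2*j)/(-3 + j) = 2*j/(-3 + j))
N(2)*m + 7/(-9) = (2*2/(-3 + 2))*1200 + 7/(-9) = (2*2/(-1))*1200 + 7*(-⅑) = (2*2*(-1))*1200 - 7/9 = -4*1200 - 7/9 = -4800 - 7/9 = -43207/9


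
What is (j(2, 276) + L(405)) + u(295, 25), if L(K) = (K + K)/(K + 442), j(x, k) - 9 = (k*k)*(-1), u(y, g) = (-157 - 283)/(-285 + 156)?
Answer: -8321757751/109263 ≈ -76163.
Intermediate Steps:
u(y, g) = 440/129 (u(y, g) = -440/(-129) = -440*(-1/129) = 440/129)
j(x, k) = 9 - k² (j(x, k) = 9 + (k*k)*(-1) = 9 + k²*(-1) = 9 - k²)
L(K) = 2*K/(442 + K) (L(K) = (2*K)/(442 + K) = 2*K/(442 + K))
(j(2, 276) + L(405)) + u(295, 25) = ((9 - 1*276²) + 2*405/(442 + 405)) + 440/129 = ((9 - 1*76176) + 2*405/847) + 440/129 = ((9 - 76176) + 2*405*(1/847)) + 440/129 = (-76167 + 810/847) + 440/129 = -64512639/847 + 440/129 = -8321757751/109263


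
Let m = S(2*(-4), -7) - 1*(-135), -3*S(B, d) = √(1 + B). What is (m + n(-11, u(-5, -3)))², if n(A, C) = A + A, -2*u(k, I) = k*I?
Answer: (339 - I*√7)²/9 ≈ 12768.0 - 199.31*I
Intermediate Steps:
u(k, I) = -I*k/2 (u(k, I) = -k*I/2 = -I*k/2)
S(B, d) = -√(1 + B)/3
n(A, C) = 2*A
m = 135 - I*√7/3 (m = -√(1 + 2*(-4))/3 - 1*(-135) = -√(1 - 8)/3 + 135 = -I*√7/3 + 135 = 135 - I*√7/3 ≈ 135.0 - 0.88192*I)
(m + n(-11, u(-5, -3)))² = ((135 - I*√7/3) + 2*(-11))² = ((135 - I*√7/3) - 22)² = (113 - I*√7/3)²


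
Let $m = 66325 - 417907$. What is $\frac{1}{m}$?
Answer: $- \frac{1}{351582} \approx -2.8443 \cdot 10^{-6}$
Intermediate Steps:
$m = -351582$
$\frac{1}{m} = \frac{1}{-351582} = - \frac{1}{351582}$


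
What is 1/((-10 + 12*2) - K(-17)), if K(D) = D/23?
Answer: 23/339 ≈ 0.067847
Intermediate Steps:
K(D) = D/23 (K(D) = D*(1/23) = D/23)
1/((-10 + 12*2) - K(-17)) = 1/((-10 + 12*2) - (-17)/23) = 1/((-10 + 24) - 1*(-17/23)) = 1/(14 + 17/23) = 1/(339/23) = 23/339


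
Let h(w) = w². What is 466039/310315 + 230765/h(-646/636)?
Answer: 7241522180138731/32374853635 ≈ 2.2368e+5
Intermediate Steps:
466039/310315 + 230765/h(-646/636) = 466039/310315 + 230765/((-646/636)²) = 466039*(1/310315) + 230765/((-646*1/636)²) = 466039/310315 + 230765/((-323/318)²) = 466039/310315 + 230765/(104329/101124) = 466039/310315 + 230765*(101124/104329) = 466039/310315 + 23335879860/104329 = 7241522180138731/32374853635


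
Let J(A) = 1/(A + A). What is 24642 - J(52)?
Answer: 2562767/104 ≈ 24642.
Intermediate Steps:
J(A) = 1/(2*A)
24642 - J(52) = 24642 - 1/(2*52) = 24642 - 1*1/104 = 24642 - 1/104 = 2562767/104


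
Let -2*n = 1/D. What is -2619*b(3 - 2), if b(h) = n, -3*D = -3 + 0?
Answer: 2619/2 ≈ 1309.5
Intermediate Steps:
D = 1 (D = -(-3 + 0)/3 = -⅓*(-3) = 1)
n = -½ (n = -½/1 = -½*1 = -½ ≈ -0.50000)
b(h) = -½
-2619*b(3 - 2) = -2619*(-½) = 2619/2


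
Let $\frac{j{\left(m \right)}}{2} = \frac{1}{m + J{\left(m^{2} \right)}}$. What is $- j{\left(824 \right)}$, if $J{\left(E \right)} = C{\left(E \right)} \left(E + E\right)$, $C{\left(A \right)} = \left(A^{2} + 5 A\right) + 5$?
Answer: $- \frac{1}{313015950266736348} \approx -3.1947 \cdot 10^{-18}$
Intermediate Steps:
$C{\left(A \right)} = 5 + A^{2} + 5 A$
$J{\left(E \right)} = 2 E \left(5 + E^{2} + 5 E\right)$ ($J{\left(E \right)} = \left(5 + E^{2} + 5 E\right) \left(E + E\right) = \left(5 + E^{2} + 5 E\right) 2 E = 2 E \left(5 + E^{2} + 5 E\right)$)
$j{\left(m \right)} = \frac{2}{m + 2 m^{2} \left(5 + m^{4} + 5 m^{2}\right)}$ ($j{\left(m \right)} = \frac{2}{m + 2 m^{2} \left(5 + \left(m^{2}\right)^{2} + 5 m^{2}\right)} = \frac{2}{m + 2 m^{2} \left(5 + m^{4} + 5 m^{2}\right)}$)
$- j{\left(824 \right)} = - \frac{2}{824 \left(1 + 2 \cdot 824 \left(5 + 824^{4} + 5 \cdot 824^{2}\right)\right)} = - \frac{2}{824 \left(1 + 2 \cdot 824 \left(5 + 461008408576 + 5 \cdot 678976\right)\right)} = - \frac{2}{824 \left(1 + 2 \cdot 824 \left(5 + 461008408576 + 3394880\right)\right)} = - \frac{2}{824 \left(1 + 2 \cdot 824 \cdot 461011803461\right)} = - \frac{2}{824 \left(1 + 759747452103728\right)} = - \frac{2}{824 \cdot 759747452103729} = \left(-1\right) \frac{1}{313015950266736348} = - \frac{1}{313015950266736348}$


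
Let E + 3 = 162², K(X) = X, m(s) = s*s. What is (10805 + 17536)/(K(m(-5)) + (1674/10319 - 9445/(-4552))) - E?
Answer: -32241111165915/1279385203 ≈ -25200.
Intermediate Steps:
m(s) = s²
E = 26241 (E = -3 + 162² = -3 + 26244 = 26241)
(10805 + 17536)/(K(m(-5)) + (1674/10319 - 9445/(-4552))) - E = (10805 + 17536)/((-5)² + (1674/10319 - 9445/(-4552))) - 1*26241 = 28341/(25 + (1674*(1/10319) - 9445*(-1/4552))) - 26241 = 28341/(25 + (1674/10319 + 9445/4552)) - 26241 = 28341/(25 + 105083003/46972088) - 26241 = 28341/(1279385203/46972088) - 26241 = 28341*(46972088/1279385203) - 26241 = 1331235946008/1279385203 - 26241 = -32241111165915/1279385203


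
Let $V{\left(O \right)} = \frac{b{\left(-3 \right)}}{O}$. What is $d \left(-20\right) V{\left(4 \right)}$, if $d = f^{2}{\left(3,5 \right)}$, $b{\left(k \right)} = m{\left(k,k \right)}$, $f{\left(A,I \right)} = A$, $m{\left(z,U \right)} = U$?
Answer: $135$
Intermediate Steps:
$b{\left(k \right)} = k$
$d = 9$ ($d = 3^{2} = 9$)
$V{\left(O \right)} = - \frac{3}{O}$
$d \left(-20\right) V{\left(4 \right)} = 9 \left(-20\right) \left(- \frac{3}{4}\right) = - 180 \left(\left(-3\right) \frac{1}{4}\right) = \left(-180\right) \left(- \frac{3}{4}\right) = 135$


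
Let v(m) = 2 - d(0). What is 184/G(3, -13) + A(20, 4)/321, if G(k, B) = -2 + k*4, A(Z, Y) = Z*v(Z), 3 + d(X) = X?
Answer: 30032/1605 ≈ 18.712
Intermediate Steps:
d(X) = -3 + X
v(m) = 5 (v(m) = 2 - (-3 + 0) = 2 - 1*(-3) = 2 + 3 = 5)
A(Z, Y) = 5*Z (A(Z, Y) = Z*5 = 5*Z)
G(k, B) = -2 + 4*k
184/G(3, -13) + A(20, 4)/321 = 184/(-2 + 4*3) + (5*20)/321 = 184/(-2 + 12) + 100*(1/321) = 184/10 + 100/321 = 184*(⅒) + 100/321 = 92/5 + 100/321 = 30032/1605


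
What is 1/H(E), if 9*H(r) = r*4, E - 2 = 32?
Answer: 9/136 ≈ 0.066176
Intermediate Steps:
E = 34 (E = 2 + 32 = 34)
H(r) = 4*r/9 (H(r) = (r*4)/9 = (4*r)/9 = 4*r/9)
1/H(E) = 1/((4/9)*34) = 1/(136/9) = 9/136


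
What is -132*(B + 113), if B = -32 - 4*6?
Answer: -7524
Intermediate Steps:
B = -56 (B = -32 - 24 = -56)
-132*(B + 113) = -132*(-56 + 113) = -132*57 = -7524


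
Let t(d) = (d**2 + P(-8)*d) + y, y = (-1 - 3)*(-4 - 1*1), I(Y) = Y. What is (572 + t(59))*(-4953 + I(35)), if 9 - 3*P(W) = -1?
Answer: -62994662/3 ≈ -2.0998e+7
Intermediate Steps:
P(W) = 10/3 (P(W) = 3 - 1/3*(-1) = 3 + 1/3 = 10/3)
y = 20 (y = -4*(-4 - 1) = -4*(-5) = 20)
t(d) = 20 + d**2 + 10*d/3 (t(d) = (d**2 + 10*d/3) + 20 = 20 + d**2 + 10*d/3)
(572 + t(59))*(-4953 + I(35)) = (572 + (20 + 59**2 + (10/3)*59))*(-4953 + 35) = (572 + (20 + 3481 + 590/3))*(-4918) = (572 + 11093/3)*(-4918) = (12809/3)*(-4918) = -62994662/3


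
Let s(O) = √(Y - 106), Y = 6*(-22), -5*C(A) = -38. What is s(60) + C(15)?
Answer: 38/5 + I*√238 ≈ 7.6 + 15.427*I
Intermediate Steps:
C(A) = 38/5 (C(A) = -⅕*(-38) = 38/5)
Y = -132
s(O) = I*√238 (s(O) = √(-132 - 106) = √(-238) = I*√238)
s(60) + C(15) = I*√238 + 38/5 = 38/5 + I*√238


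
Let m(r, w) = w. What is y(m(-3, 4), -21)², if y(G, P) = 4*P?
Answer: 7056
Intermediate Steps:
y(m(-3, 4), -21)² = (4*(-21))² = (-84)² = 7056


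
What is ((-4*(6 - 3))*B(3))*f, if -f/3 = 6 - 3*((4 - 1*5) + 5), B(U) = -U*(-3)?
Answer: -1944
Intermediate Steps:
B(U) = 3*U (B(U) = -(-3)*U = 3*U)
f = 18 (f = -3*(6 - 3*((4 - 1*5) + 5)) = -3*(6 - 3*((4 - 5) + 5)) = -3*(6 - 3*(-1 + 5)) = -3*(6 - 3*4) = -3*(6 - 12) = -3*(-6) = 18)
((-4*(6 - 3))*B(3))*f = ((-4*(6 - 3))*(3*3))*18 = (-4*3*9)*18 = -12*9*18 = -108*18 = -1944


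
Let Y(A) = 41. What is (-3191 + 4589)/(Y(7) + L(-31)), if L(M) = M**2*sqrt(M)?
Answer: 28659/14315416 - 671739*I*sqrt(31)/14315416 ≈ 0.002002 - 0.26126*I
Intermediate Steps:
L(M) = M**(5/2)
(-3191 + 4589)/(Y(7) + L(-31)) = (-3191 + 4589)/(41 + (-31)**(5/2)) = 1398/(41 + 961*I*sqrt(31))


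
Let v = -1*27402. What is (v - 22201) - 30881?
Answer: -80484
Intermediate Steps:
v = -27402
(v - 22201) - 30881 = (-27402 - 22201) - 30881 = -49603 - 30881 = -80484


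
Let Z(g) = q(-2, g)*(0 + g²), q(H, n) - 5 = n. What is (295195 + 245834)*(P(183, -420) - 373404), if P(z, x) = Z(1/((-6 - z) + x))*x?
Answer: -724287258964008868/3585183 ≈ -2.0202e+11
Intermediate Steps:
q(H, n) = 5 + n
Z(g) = g²*(5 + g) (Z(g) = (5 + g)*(0 + g²) = (5 + g)*g² = g²*(5 + g))
P(z, x) = x*(5 + 1/(-6 + x - z))/(-6 + x - z)² (P(z, x) = ((1/((-6 - z) + x))²*(5 + 1/((-6 - z) + x)))*x = ((1/(-6 + x - z))²*(5 + 1/(-6 + x - z)))*x = ((5 + 1/(-6 + x - z))/(-6 + x - z)²)*x = x*(5 + 1/(-6 + x - z))/(-6 + x - z)²)
(295195 + 245834)*(P(183, -420) - 373404) = (295195 + 245834)*(-420*(29 - 5*(-420) + 5*183)/(6 + 183 - 1*(-420))³ - 373404) = 541029*(-420*(29 + 2100 + 915)/(6 + 183 + 420)³ - 373404) = 541029*(-420*3044/609³ - 373404) = 541029*(-420*1/225866529*3044 - 373404) = 541029*(-60880/10755549 - 373404) = 541029*(-4016165079676/10755549) = -724287258964008868/3585183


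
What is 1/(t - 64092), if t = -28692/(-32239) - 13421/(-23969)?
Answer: -772736591/49525113192205 ≈ -1.5603e-5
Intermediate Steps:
t = 1120398167/772736591 (t = -28692*(-1/32239) - 13421*(-1/23969) = 28692/32239 + 13421/23969 = 1120398167/772736591 ≈ 1.4499)
1/(t - 64092) = 1/(1120398167/772736591 - 64092) = 1/(-49525113192205/772736591) = -772736591/49525113192205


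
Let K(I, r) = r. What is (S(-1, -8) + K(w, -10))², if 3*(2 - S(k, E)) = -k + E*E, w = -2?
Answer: 7921/9 ≈ 880.11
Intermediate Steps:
S(k, E) = 2 - E²/3 + k/3 (S(k, E) = 2 - (-k + E*E)/3 = 2 - (-k + E²)/3 = 2 - (E² - k)/3 = 2 + (-E²/3 + k/3) = 2 - E²/3 + k/3)
(S(-1, -8) + K(w, -10))² = ((2 - ⅓*(-8)² + (⅓)*(-1)) - 10)² = ((2 - ⅓*64 - ⅓) - 10)² = ((2 - 64/3 - ⅓) - 10)² = (-59/3 - 10)² = (-89/3)² = 7921/9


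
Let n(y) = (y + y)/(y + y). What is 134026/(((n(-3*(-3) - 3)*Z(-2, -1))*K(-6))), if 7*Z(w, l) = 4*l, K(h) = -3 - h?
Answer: -469091/6 ≈ -78182.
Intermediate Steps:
Z(w, l) = 4*l/7 (Z(w, l) = (4*l)/7 = 4*l/7)
n(y) = 1 (n(y) = (2*y)/((2*y)) = (2*y)*(1/(2*y)) = 1)
134026/(((n(-3*(-3) - 3)*Z(-2, -1))*K(-6))) = 134026/(((1*((4/7)*(-1)))*(-3 - 1*(-6)))) = 134026/(((1*(-4/7))*(-3 + 6))) = 134026/((-4/7*3)) = 134026/(-12/7) = 134026*(-7/12) = -469091/6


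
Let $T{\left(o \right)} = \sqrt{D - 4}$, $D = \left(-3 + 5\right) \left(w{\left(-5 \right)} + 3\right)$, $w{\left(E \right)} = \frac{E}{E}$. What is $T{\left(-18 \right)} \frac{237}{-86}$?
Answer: $- \frac{237}{43} \approx -5.5116$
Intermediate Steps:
$w{\left(E \right)} = 1$
$D = 8$ ($D = \left(-3 + 5\right) \left(1 + 3\right) = 2 \cdot 4 = 8$)
$T{\left(o \right)} = 2$ ($T{\left(o \right)} = \sqrt{8 - 4} = \sqrt{4} = 2$)
$T{\left(-18 \right)} \frac{237}{-86} = 2 \frac{237}{-86} = 2 \cdot 237 \left(- \frac{1}{86}\right) = 2 \left(- \frac{237}{86}\right) = - \frac{237}{43}$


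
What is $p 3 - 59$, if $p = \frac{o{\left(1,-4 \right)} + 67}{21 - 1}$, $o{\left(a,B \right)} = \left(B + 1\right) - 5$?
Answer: $- \frac{1003}{20} \approx -50.15$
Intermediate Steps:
$o{\left(a,B \right)} = -4 + B$ ($o{\left(a,B \right)} = \left(1 + B\right) - 5 = -4 + B$)
$p = \frac{59}{20}$ ($p = \frac{\left(-4 - 4\right) + 67}{21 - 1} = \frac{-8 + 67}{20} = 59 \cdot \frac{1}{20} = \frac{59}{20} \approx 2.95$)
$p 3 - 59 = \frac{59}{20} \cdot 3 - 59 = \frac{177}{20} - 59 = - \frac{1003}{20}$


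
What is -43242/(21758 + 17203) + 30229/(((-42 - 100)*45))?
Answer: -53854387/9220770 ≈ -5.8406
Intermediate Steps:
-43242/(21758 + 17203) + 30229/(((-42 - 100)*45)) = -43242/38961 + 30229/((-142*45)) = -43242*1/38961 + 30229/(-6390) = -14414/12987 + 30229*(-1/6390) = -14414/12987 - 30229/6390 = -53854387/9220770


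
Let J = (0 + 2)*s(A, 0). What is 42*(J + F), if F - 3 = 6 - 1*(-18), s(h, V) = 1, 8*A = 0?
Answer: 1218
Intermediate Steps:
A = 0 (A = (1/8)*0 = 0)
F = 27 (F = 3 + (6 - 1*(-18)) = 3 + (6 + 18) = 3 + 24 = 27)
J = 2 (J = (0 + 2)*1 = 2*1 = 2)
42*(J + F) = 42*(2 + 27) = 42*29 = 1218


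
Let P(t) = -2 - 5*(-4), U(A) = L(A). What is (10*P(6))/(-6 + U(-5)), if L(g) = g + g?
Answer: -45/4 ≈ -11.250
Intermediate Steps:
L(g) = 2*g
U(A) = 2*A
P(t) = 18 (P(t) = -2 + 20 = 18)
(10*P(6))/(-6 + U(-5)) = (10*18)/(-6 + 2*(-5)) = 180/(-6 - 10) = 180/(-16) = 180*(-1/16) = -45/4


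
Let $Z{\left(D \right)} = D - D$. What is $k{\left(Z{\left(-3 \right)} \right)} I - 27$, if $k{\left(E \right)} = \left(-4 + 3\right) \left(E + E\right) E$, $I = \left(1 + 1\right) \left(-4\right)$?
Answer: $-27$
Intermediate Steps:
$Z{\left(D \right)} = 0$
$I = -8$ ($I = 2 \left(-4\right) = -8$)
$k{\left(E \right)} = - 2 E^{2}$ ($k{\left(E \right)} = - 2 E E = - 2 E^{2}$)
$k{\left(Z{\left(-3 \right)} \right)} I - 27 = - 2 \cdot 0^{2} \left(-8\right) - 27 = \left(-2\right) 0 \left(-8\right) - 27 = 0 \left(-8\right) - 27 = 0 - 27 = -27$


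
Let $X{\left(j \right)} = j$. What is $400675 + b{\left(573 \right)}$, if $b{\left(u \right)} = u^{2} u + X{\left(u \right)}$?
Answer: $188533765$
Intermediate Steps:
$b{\left(u \right)} = u + u^{3}$ ($b{\left(u \right)} = u^{2} u + u = u^{3} + u = u + u^{3}$)
$400675 + b{\left(573 \right)} = 400675 + \left(573 + 573^{3}\right) = 400675 + \left(573 + 188132517\right) = 400675 + 188133090 = 188533765$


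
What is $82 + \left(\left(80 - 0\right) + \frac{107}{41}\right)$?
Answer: $\frac{6749}{41} \approx 164.61$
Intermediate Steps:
$82 + \left(\left(80 - 0\right) + \frac{107}{41}\right) = 82 + \left(\left(80 + 0\right) + 107 \cdot \frac{1}{41}\right) = 82 + \left(80 + \frac{107}{41}\right) = 82 + \frac{3387}{41} = \frac{6749}{41}$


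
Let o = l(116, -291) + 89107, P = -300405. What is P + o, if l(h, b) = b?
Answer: -211589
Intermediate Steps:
o = 88816 (o = -291 + 89107 = 88816)
P + o = -300405 + 88816 = -211589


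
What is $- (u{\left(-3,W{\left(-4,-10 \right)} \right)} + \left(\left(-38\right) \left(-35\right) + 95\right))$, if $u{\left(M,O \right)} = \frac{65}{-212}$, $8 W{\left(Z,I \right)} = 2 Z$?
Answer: $- \frac{302035}{212} \approx -1424.7$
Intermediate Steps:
$W{\left(Z,I \right)} = \frac{Z}{4}$ ($W{\left(Z,I \right)} = \frac{2 Z}{8} = \frac{Z}{4}$)
$u{\left(M,O \right)} = - \frac{65}{212}$ ($u{\left(M,O \right)} = 65 \left(- \frac{1}{212}\right) = - \frac{65}{212}$)
$- (u{\left(-3,W{\left(-4,-10 \right)} \right)} + \left(\left(-38\right) \left(-35\right) + 95\right)) = - (- \frac{65}{212} + \left(\left(-38\right) \left(-35\right) + 95\right)) = - (- \frac{65}{212} + \left(1330 + 95\right)) = - (- \frac{65}{212} + 1425) = \left(-1\right) \frac{302035}{212} = - \frac{302035}{212}$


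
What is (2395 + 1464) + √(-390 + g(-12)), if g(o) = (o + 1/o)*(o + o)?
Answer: 3859 + 10*I ≈ 3859.0 + 10.0*I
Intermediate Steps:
g(o) = 2*o*(o + 1/o) (g(o) = (o + 1/o)*(2*o) = 2*o*(o + 1/o))
(2395 + 1464) + √(-390 + g(-12)) = (2395 + 1464) + √(-390 + (2 + 2*(-12)²)) = 3859 + √(-390 + (2 + 2*144)) = 3859 + √(-390 + (2 + 288)) = 3859 + √(-390 + 290) = 3859 + √(-100) = 3859 + 10*I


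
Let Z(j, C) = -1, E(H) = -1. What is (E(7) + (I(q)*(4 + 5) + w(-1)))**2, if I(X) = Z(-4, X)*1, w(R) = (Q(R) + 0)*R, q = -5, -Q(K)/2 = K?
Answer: 144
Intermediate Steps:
Q(K) = -2*K
w(R) = -2*R**2 (w(R) = (-2*R + 0)*R = (-2*R)*R = -2*R**2)
I(X) = -1 (I(X) = -1*1 = -1)
(E(7) + (I(q)*(4 + 5) + w(-1)))**2 = (-1 + (-(4 + 5) - 2*(-1)**2))**2 = (-1 + (-1*9 - 2*1))**2 = (-1 + (-9 - 2))**2 = (-1 - 11)**2 = (-12)**2 = 144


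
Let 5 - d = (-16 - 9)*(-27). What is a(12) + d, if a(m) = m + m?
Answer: -646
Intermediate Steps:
a(m) = 2*m
d = -670 (d = 5 - (-16 - 9)*(-27) = 5 - (-25)*(-27) = 5 - 1*675 = 5 - 675 = -670)
a(12) + d = 2*12 - 670 = 24 - 670 = -646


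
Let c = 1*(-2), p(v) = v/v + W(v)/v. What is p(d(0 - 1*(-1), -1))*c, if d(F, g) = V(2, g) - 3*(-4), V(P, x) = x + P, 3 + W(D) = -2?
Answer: -16/13 ≈ -1.2308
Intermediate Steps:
W(D) = -5 (W(D) = -3 - 2 = -5)
V(P, x) = P + x
d(F, g) = 14 + g (d(F, g) = (2 + g) - 3*(-4) = (2 + g) + 12 = 14 + g)
p(v) = 1 - 5/v (p(v) = v/v - 5/v = 1 - 5/v)
c = -2
p(d(0 - 1*(-1), -1))*c = ((-5 + (14 - 1))/(14 - 1))*(-2) = ((-5 + 13)/13)*(-2) = ((1/13)*8)*(-2) = (8/13)*(-2) = -16/13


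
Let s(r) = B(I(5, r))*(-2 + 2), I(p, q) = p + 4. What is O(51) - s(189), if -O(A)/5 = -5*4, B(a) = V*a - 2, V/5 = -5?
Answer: 100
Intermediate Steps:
I(p, q) = 4 + p
V = -25 (V = 5*(-5) = -25)
B(a) = -2 - 25*a (B(a) = -25*a - 2 = -2 - 25*a)
O(A) = 100 (O(A) = -(-25)*4 = -5*(-20) = 100)
s(r) = 0 (s(r) = (-2 - 25*(4 + 5))*(-2 + 2) = (-2 - 25*9)*0 = (-2 - 225)*0 = -227*0 = 0)
O(51) - s(189) = 100 - 1*0 = 100 + 0 = 100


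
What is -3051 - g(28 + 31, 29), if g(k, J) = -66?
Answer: -2985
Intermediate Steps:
-3051 - g(28 + 31, 29) = -3051 - 1*(-66) = -3051 + 66 = -2985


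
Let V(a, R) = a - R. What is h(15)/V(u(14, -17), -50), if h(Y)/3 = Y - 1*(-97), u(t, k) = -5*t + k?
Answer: -336/37 ≈ -9.0811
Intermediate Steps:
u(t, k) = k - 5*t
h(Y) = 291 + 3*Y (h(Y) = 3*(Y - 1*(-97)) = 3*(Y + 97) = 3*(97 + Y) = 291 + 3*Y)
h(15)/V(u(14, -17), -50) = (291 + 3*15)/((-17 - 5*14) - 1*(-50)) = (291 + 45)/((-17 - 70) + 50) = 336/(-87 + 50) = 336/(-37) = 336*(-1/37) = -336/37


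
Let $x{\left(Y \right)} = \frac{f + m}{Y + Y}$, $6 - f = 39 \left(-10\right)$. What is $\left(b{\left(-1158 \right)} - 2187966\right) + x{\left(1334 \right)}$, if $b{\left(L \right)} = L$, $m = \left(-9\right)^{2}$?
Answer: $- \frac{5840582355}{2668} \approx -2.1891 \cdot 10^{6}$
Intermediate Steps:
$m = 81$
$f = 396$ ($f = 6 - 39 \left(-10\right) = 6 - -390 = 6 + 390 = 396$)
$x{\left(Y \right)} = \frac{477}{2 Y}$ ($x{\left(Y \right)} = \frac{396 + 81}{Y + Y} = \frac{477}{2 Y}$)
$\left(b{\left(-1158 \right)} - 2187966\right) + x{\left(1334 \right)} = \left(-1158 - 2187966\right) + \frac{477}{2 \cdot 1334} = \left(-1158 - 2187966\right) + \frac{477}{2} \cdot \frac{1}{1334} = -2189124 + \frac{477}{2668} = - \frac{5840582355}{2668}$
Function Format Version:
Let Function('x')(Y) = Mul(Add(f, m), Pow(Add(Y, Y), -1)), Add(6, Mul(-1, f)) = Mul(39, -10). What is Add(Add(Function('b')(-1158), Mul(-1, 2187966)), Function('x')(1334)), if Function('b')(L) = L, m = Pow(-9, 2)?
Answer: Rational(-5840582355, 2668) ≈ -2.1891e+6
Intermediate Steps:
m = 81
f = 396 (f = Add(6, Mul(-1, Mul(39, -10))) = Add(6, Mul(-1, -390)) = Add(6, 390) = 396)
Function('x')(Y) = Mul(Rational(477, 2), Pow(Y, -1)) (Function('x')(Y) = Mul(Add(396, 81), Pow(Add(Y, Y), -1)) = Mul(477, Pow(Mul(2, Y), -1)) = Mul(477, Mul(Rational(1, 2), Pow(Y, -1))) = Mul(Rational(477, 2), Pow(Y, -1)))
Add(Add(Function('b')(-1158), Mul(-1, 2187966)), Function('x')(1334)) = Add(Add(-1158, Mul(-1, 2187966)), Mul(Rational(477, 2), Pow(1334, -1))) = Add(Add(-1158, -2187966), Mul(Rational(477, 2), Rational(1, 1334))) = Add(-2189124, Rational(477, 2668)) = Rational(-5840582355, 2668)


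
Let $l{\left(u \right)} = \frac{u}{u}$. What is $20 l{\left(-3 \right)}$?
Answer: $20$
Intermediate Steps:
$l{\left(u \right)} = 1$
$20 l{\left(-3 \right)} = 20 \cdot 1 = 20$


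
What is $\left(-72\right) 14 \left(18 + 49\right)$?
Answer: $-67536$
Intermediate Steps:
$\left(-72\right) 14 \left(18 + 49\right) = \left(-1008\right) 67 = -67536$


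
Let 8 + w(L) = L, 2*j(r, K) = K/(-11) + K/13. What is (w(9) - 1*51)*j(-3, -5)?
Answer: -250/143 ≈ -1.7483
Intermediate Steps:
j(r, K) = -K/143 (j(r, K) = (K/(-11) + K/13)/2 = (K*(-1/11) + K*(1/13))/2 = (-K/11 + K/13)/2 = (-2*K/143)/2 = -K/143)
w(L) = -8 + L
(w(9) - 1*51)*j(-3, -5) = ((-8 + 9) - 1*51)*(-1/143*(-5)) = (1 - 51)*(5/143) = -50*5/143 = -250/143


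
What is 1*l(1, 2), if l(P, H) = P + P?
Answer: 2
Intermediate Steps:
l(P, H) = 2*P
1*l(1, 2) = 1*(2*1) = 1*2 = 2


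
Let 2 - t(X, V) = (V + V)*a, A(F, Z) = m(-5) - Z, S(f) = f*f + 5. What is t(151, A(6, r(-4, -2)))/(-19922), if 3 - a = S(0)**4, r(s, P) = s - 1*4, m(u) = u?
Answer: -1867/9961 ≈ -0.18743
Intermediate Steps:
S(f) = 5 + f**2 (S(f) = f**2 + 5 = 5 + f**2)
r(s, P) = -4 + s (r(s, P) = s - 4 = -4 + s)
A(F, Z) = -5 - Z
a = -622 (a = 3 - (5 + 0**2)**4 = 3 - (5 + 0)**4 = 3 - 1*5**4 = 3 - 1*625 = 3 - 625 = -622)
t(X, V) = 2 + 1244*V (t(X, V) = 2 - (V + V)*(-622) = 2 - 2*V*(-622) = 2 - (-1244)*V = 2 + 1244*V)
t(151, A(6, r(-4, -2)))/(-19922) = (2 + 1244*(-5 - (-4 - 4)))/(-19922) = (2 + 1244*(-5 - 1*(-8)))*(-1/19922) = (2 + 1244*(-5 + 8))*(-1/19922) = (2 + 1244*3)*(-1/19922) = (2 + 3732)*(-1/19922) = 3734*(-1/19922) = -1867/9961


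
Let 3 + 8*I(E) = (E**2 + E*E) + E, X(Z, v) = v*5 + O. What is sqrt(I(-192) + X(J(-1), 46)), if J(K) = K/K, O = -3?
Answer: sqrt(150698)/4 ≈ 97.050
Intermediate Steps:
J(K) = 1
X(Z, v) = -3 + 5*v (X(Z, v) = v*5 - 3 = 5*v - 3 = -3 + 5*v)
I(E) = -3/8 + E**2/4 + E/8 (I(E) = -3/8 + ((E**2 + E*E) + E)/8 = -3/8 + ((E**2 + E**2) + E)/8 = -3/8 + (2*E**2 + E)/8 = -3/8 + (E + 2*E**2)/8 = -3/8 + (E**2/4 + E/8) = -3/8 + E**2/4 + E/8)
sqrt(I(-192) + X(J(-1), 46)) = sqrt((-3/8 + (1/4)*(-192)**2 + (1/8)*(-192)) + (-3 + 5*46)) = sqrt((-3/8 + (1/4)*36864 - 24) + (-3 + 230)) = sqrt((-3/8 + 9216 - 24) + 227) = sqrt(73533/8 + 227) = sqrt(75349/8) = sqrt(150698)/4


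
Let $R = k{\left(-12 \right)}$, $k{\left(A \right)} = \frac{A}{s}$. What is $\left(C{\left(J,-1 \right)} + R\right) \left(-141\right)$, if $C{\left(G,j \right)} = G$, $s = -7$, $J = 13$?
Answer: $- \frac{14523}{7} \approx -2074.7$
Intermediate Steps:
$k{\left(A \right)} = - \frac{A}{7}$ ($k{\left(A \right)} = \frac{A}{-7} = A \left(- \frac{1}{7}\right) = - \frac{A}{7}$)
$R = \frac{12}{7}$ ($R = \left(- \frac{1}{7}\right) \left(-12\right) = \frac{12}{7} \approx 1.7143$)
$\left(C{\left(J,-1 \right)} + R\right) \left(-141\right) = \left(13 + \frac{12}{7}\right) \left(-141\right) = \frac{103}{7} \left(-141\right) = - \frac{14523}{7}$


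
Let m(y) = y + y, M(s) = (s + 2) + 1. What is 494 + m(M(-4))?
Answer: 492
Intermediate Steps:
M(s) = 3 + s (M(s) = (2 + s) + 1 = 3 + s)
m(y) = 2*y
494 + m(M(-4)) = 494 + 2*(3 - 4) = 494 + 2*(-1) = 494 - 2 = 492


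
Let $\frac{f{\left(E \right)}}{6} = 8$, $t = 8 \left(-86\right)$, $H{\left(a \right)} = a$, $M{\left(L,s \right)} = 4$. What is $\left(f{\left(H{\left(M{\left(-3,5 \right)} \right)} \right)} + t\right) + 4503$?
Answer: $3863$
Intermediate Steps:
$t = -688$
$f{\left(E \right)} = 48$ ($f{\left(E \right)} = 6 \cdot 8 = 48$)
$\left(f{\left(H{\left(M{\left(-3,5 \right)} \right)} \right)} + t\right) + 4503 = \left(48 - 688\right) + 4503 = -640 + 4503 = 3863$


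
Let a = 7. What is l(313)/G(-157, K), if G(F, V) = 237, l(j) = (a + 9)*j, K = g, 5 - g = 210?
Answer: 5008/237 ≈ 21.131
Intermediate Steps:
g = -205 (g = 5 - 1*210 = 5 - 210 = -205)
K = -205
l(j) = 16*j (l(j) = (7 + 9)*j = 16*j)
l(313)/G(-157, K) = (16*313)/237 = 5008*(1/237) = 5008/237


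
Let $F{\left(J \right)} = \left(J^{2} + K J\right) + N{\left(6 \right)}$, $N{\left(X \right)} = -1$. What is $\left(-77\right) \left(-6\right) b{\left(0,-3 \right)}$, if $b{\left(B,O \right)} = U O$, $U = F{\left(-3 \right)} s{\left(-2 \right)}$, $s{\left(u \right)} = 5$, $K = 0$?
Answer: $-55440$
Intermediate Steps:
$F{\left(J \right)} = -1 + J^{2}$ ($F{\left(J \right)} = \left(J^{2} + 0 J\right) - 1 = \left(J^{2} + 0\right) - 1 = J^{2} - 1 = -1 + J^{2}$)
$U = 40$ ($U = \left(-1 + \left(-3\right)^{2}\right) 5 = \left(-1 + 9\right) 5 = 8 \cdot 5 = 40$)
$b{\left(B,O \right)} = 40 O$
$\left(-77\right) \left(-6\right) b{\left(0,-3 \right)} = \left(-77\right) \left(-6\right) 40 \left(-3\right) = 462 \left(-120\right) = -55440$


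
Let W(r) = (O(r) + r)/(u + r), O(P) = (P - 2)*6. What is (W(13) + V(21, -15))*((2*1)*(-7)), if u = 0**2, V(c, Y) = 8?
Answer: -2562/13 ≈ -197.08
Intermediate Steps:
O(P) = -12 + 6*P (O(P) = (-2 + P)*6 = -12 + 6*P)
u = 0
W(r) = (-12 + 7*r)/r (W(r) = ((-12 + 6*r) + r)/(0 + r) = (-12 + 7*r)/r)
(W(13) + V(21, -15))*((2*1)*(-7)) = ((7 - 12/13) + 8)*((2*1)*(-7)) = ((7 - 12*1/13) + 8)*(2*(-7)) = ((7 - 12/13) + 8)*(-14) = (79/13 + 8)*(-14) = (183/13)*(-14) = -2562/13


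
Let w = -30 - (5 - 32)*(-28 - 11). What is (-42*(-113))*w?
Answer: -5139918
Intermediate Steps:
w = -1083 (w = -30 - (-27)*(-39) = -30 - 1*1053 = -30 - 1053 = -1083)
(-42*(-113))*w = -42*(-113)*(-1083) = 4746*(-1083) = -5139918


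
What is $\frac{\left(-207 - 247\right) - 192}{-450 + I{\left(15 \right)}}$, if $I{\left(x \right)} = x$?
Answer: $\frac{646}{435} \approx 1.4851$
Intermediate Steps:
$\frac{\left(-207 - 247\right) - 192}{-450 + I{\left(15 \right)}} = \frac{\left(-207 - 247\right) - 192}{-450 + 15} = \frac{\left(-207 - 247\right) - 192}{-435} = \left(-454 - 192\right) \left(- \frac{1}{435}\right) = \left(-646\right) \left(- \frac{1}{435}\right) = \frac{646}{435}$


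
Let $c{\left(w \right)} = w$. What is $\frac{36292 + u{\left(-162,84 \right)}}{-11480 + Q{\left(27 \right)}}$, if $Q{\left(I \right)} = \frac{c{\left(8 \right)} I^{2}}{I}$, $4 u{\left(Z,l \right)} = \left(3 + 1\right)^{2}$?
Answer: $- \frac{4537}{1408} \approx -3.2223$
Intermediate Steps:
$u{\left(Z,l \right)} = 4$ ($u{\left(Z,l \right)} = \frac{\left(3 + 1\right)^{2}}{4} = \frac{4^{2}}{4} = \frac{1}{4} \cdot 16 = 4$)
$Q{\left(I \right)} = 8 I$ ($Q{\left(I \right)} = \frac{8 I^{2}}{I} = 8 I$)
$\frac{36292 + u{\left(-162,84 \right)}}{-11480 + Q{\left(27 \right)}} = \frac{36292 + 4}{-11480 + 8 \cdot 27} = \frac{36296}{-11480 + 216} = \frac{36296}{-11264} = 36296 \left(- \frac{1}{11264}\right) = - \frac{4537}{1408}$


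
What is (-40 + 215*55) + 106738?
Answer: 118523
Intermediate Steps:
(-40 + 215*55) + 106738 = (-40 + 11825) + 106738 = 11785 + 106738 = 118523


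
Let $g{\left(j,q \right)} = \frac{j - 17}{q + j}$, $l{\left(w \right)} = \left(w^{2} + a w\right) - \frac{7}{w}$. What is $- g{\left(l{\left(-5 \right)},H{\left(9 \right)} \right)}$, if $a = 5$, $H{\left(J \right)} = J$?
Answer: $\frac{3}{2} \approx 1.5$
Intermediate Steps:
$l{\left(w \right)} = w^{2} - \frac{7}{w} + 5 w$ ($l{\left(w \right)} = \left(w^{2} + 5 w\right) - \frac{7}{w} = w^{2} - \frac{7}{w} + 5 w$)
$g{\left(j,q \right)} = \frac{-17 + j}{j + q}$
$- g{\left(l{\left(-5 \right)},H{\left(9 \right)} \right)} = - \frac{-17 + \frac{-7 + \left(-5\right)^{2} \left(5 - 5\right)}{-5}}{\frac{-7 + \left(-5\right)^{2} \left(5 - 5\right)}{-5} + 9} = - \frac{-17 - \frac{-7 + 25 \cdot 0}{5}}{- \frac{-7 + 25 \cdot 0}{5} + 9} = - \frac{-17 - \frac{-7 + 0}{5}}{- \frac{-7 + 0}{5} + 9} = - \frac{-17 - - \frac{7}{5}}{\left(- \frac{1}{5}\right) \left(-7\right) + 9} = - \frac{-17 + \frac{7}{5}}{\frac{7}{5} + 9} = - \frac{-78}{\frac{52}{5} \cdot 5} = - \frac{5 \left(-78\right)}{52 \cdot 5} = \left(-1\right) \left(- \frac{3}{2}\right) = \frac{3}{2}$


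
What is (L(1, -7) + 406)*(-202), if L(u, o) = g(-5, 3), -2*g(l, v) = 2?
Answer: -81810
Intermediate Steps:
g(l, v) = -1 (g(l, v) = -½*2 = -1)
L(u, o) = -1
(L(1, -7) + 406)*(-202) = (-1 + 406)*(-202) = 405*(-202) = -81810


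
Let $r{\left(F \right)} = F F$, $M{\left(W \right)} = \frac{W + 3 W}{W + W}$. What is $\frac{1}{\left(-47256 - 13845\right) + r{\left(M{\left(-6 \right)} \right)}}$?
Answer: $- \frac{1}{61097} \approx -1.6367 \cdot 10^{-5}$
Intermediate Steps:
$M{\left(W \right)} = 2$ ($M{\left(W \right)} = \frac{4 W}{2 W} = 4 W \frac{1}{2 W} = 2$)
$r{\left(F \right)} = F^{2}$
$\frac{1}{\left(-47256 - 13845\right) + r{\left(M{\left(-6 \right)} \right)}} = \frac{1}{\left(-47256 - 13845\right) + 2^{2}} = \frac{1}{\left(-47256 - 13845\right) + 4} = \frac{1}{-61101 + 4} = \frac{1}{-61097} = - \frac{1}{61097}$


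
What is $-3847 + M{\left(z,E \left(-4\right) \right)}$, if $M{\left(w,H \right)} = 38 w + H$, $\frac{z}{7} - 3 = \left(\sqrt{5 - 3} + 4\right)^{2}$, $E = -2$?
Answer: $1747 + 2128 \sqrt{2} \approx 4756.4$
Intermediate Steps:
$z = 21 + 7 \left(4 + \sqrt{2}\right)^{2}$ ($z = 21 + 7 \left(\sqrt{5 - 3} + 4\right)^{2} = 21 + 7 \left(\sqrt{2} + 4\right)^{2} = 21 + 7 \left(4 + \sqrt{2}\right)^{2} \approx 226.2$)
$M{\left(w,H \right)} = H + 38 w$
$-3847 + M{\left(z,E \left(-4\right) \right)} = -3847 - \left(-8 - 38 \left(147 + 56 \sqrt{2}\right)\right) = -3847 + \left(8 + \left(5586 + 2128 \sqrt{2}\right)\right) = -3847 + \left(5594 + 2128 \sqrt{2}\right) = 1747 + 2128 \sqrt{2}$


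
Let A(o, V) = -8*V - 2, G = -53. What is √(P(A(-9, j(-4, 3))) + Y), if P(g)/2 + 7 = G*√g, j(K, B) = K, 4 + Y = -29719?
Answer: √(-29737 - 106*√30) ≈ 174.12*I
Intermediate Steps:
Y = -29723 (Y = -4 - 29719 = -29723)
A(o, V) = -2 - 8*V
P(g) = -14 - 106*√g (P(g) = -14 + 2*(-53*√g) = -14 - 106*√g)
√(P(A(-9, j(-4, 3))) + Y) = √((-14 - 106*√(-2 - 8*(-4))) - 29723) = √((-14 - 106*√(-2 + 32)) - 29723) = √((-14 - 106*√30) - 29723) = √(-29737 - 106*√30)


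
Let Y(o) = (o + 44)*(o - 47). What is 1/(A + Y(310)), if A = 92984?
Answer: 1/186086 ≈ 5.3739e-6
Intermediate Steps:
Y(o) = (-47 + o)*(44 + o) (Y(o) = (44 + o)*(-47 + o) = (-47 + o)*(44 + o))
1/(A + Y(310)) = 1/(92984 + (-2068 + 310² - 3*310)) = 1/(92984 + (-2068 + 96100 - 930)) = 1/(92984 + 93102) = 1/186086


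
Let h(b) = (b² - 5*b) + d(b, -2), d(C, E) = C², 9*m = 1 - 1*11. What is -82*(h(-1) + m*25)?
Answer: 15334/9 ≈ 1703.8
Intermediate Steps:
m = -10/9 (m = (1 - 1*11)/9 = (1 - 11)/9 = (⅑)*(-10) = -10/9 ≈ -1.1111)
h(b) = -5*b + 2*b² (h(b) = (b² - 5*b) + b² = -5*b + 2*b²)
-82*(h(-1) + m*25) = -82*(-(-5 + 2*(-1)) - 10/9*25) = -82*(-(-5 - 2) - 250/9) = -82*(-1*(-7) - 250/9) = -82*(7 - 250/9) = -82*(-187/9) = 15334/9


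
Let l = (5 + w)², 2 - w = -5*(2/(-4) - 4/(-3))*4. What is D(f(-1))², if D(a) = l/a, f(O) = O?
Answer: 25411681/81 ≈ 3.1372e+5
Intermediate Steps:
w = 56/3 (w = 2 - (-5*(2/(-4) - 4/(-3)))*4 = 2 - (-5*(2*(-¼) - 4*(-⅓)))*4 = 2 - (-5*(-½ + 4/3))*4 = 2 - (-5*⅚)*4 = 2 - (-25)*4/6 = 2 - 1*(-50/3) = 2 + 50/3 = 56/3 ≈ 18.667)
l = 5041/9 (l = (5 + 56/3)² = (71/3)² = 5041/9 ≈ 560.11)
D(a) = 5041/(9*a)
D(f(-1))² = ((5041/9)/(-1))² = ((5041/9)*(-1))² = (-5041/9)² = 25411681/81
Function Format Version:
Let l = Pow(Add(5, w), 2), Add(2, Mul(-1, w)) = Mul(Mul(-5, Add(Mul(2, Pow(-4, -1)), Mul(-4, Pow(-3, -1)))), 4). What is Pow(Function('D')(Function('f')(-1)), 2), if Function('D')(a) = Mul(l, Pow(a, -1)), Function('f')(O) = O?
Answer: Rational(25411681, 81) ≈ 3.1372e+5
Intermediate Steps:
w = Rational(56, 3) (w = Add(2, Mul(-1, Mul(Mul(-5, Add(Mul(2, Pow(-4, -1)), Mul(-4, Pow(-3, -1)))), 4))) = Add(2, Mul(-1, Mul(Mul(-5, Add(Mul(2, Rational(-1, 4)), Mul(-4, Rational(-1, 3)))), 4))) = Add(2, Mul(-1, Mul(Mul(-5, Add(Rational(-1, 2), Rational(4, 3))), 4))) = Add(2, Mul(-1, Mul(Mul(-5, Rational(5, 6)), 4))) = Add(2, Mul(-1, Mul(Rational(-25, 6), 4))) = Add(2, Mul(-1, Rational(-50, 3))) = Add(2, Rational(50, 3)) = Rational(56, 3) ≈ 18.667)
l = Rational(5041, 9) (l = Pow(Add(5, Rational(56, 3)), 2) = Pow(Rational(71, 3), 2) = Rational(5041, 9) ≈ 560.11)
Function('D')(a) = Mul(Rational(5041, 9), Pow(a, -1))
Pow(Function('D')(Function('f')(-1)), 2) = Pow(Mul(Rational(5041, 9), Pow(-1, -1)), 2) = Pow(Mul(Rational(5041, 9), -1), 2) = Pow(Rational(-5041, 9), 2) = Rational(25411681, 81)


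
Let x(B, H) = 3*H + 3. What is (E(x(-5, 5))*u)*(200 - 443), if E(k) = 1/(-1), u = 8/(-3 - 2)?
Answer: -1944/5 ≈ -388.80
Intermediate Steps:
u = -8/5 (u = 8/(-5) = 8*(-⅕) = -8/5 ≈ -1.6000)
x(B, H) = 3 + 3*H
E(k) = -1
(E(x(-5, 5))*u)*(200 - 443) = (-1*(-8/5))*(200 - 443) = (8/5)*(-243) = -1944/5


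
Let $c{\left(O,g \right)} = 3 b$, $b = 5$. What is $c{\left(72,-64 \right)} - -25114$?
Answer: $25129$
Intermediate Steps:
$c{\left(O,g \right)} = 15$ ($c{\left(O,g \right)} = 3 \cdot 5 = 15$)
$c{\left(72,-64 \right)} - -25114 = 15 - -25114 = 15 + 25114 = 25129$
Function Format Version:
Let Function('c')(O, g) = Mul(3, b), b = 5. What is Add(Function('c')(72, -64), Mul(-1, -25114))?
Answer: 25129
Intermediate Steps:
Function('c')(O, g) = 15 (Function('c')(O, g) = Mul(3, 5) = 15)
Add(Function('c')(72, -64), Mul(-1, -25114)) = Add(15, Mul(-1, -25114)) = Add(15, 25114) = 25129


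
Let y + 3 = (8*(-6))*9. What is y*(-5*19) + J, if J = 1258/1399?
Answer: 57814933/1399 ≈ 41326.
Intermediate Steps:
J = 1258/1399 (J = 1258*(1/1399) = 1258/1399 ≈ 0.89921)
y = -435 (y = -3 + (8*(-6))*9 = -3 - 48*9 = -3 - 432 = -435)
y*(-5*19) + J = -(-2175)*19 + 1258/1399 = -435*(-95) + 1258/1399 = 41325 + 1258/1399 = 57814933/1399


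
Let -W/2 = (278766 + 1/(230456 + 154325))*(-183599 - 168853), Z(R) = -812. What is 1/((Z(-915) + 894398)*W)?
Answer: 384781/67564684544539421238768 ≈ 5.6950e-18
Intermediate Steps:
W = 75610724143551288/384781 (W = -2*(278766 + 1/(230456 + 154325))*(-183599 - 168853) = -2*(278766 + 1/384781)*(-352452) = -214527720494*(-352452)/384781 = -2*(-37805362071775644/384781) = 75610724143551288/384781 ≈ 1.9650e+11)
1/((Z(-915) + 894398)*W) = 1/((-812 + 894398)*(75610724143551288/384781)) = (384781/75610724143551288)/893586 = (1/893586)*(384781/75610724143551288) = 384781/67564684544539421238768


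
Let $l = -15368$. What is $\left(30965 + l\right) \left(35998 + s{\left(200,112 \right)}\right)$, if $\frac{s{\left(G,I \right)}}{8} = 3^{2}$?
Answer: $562583790$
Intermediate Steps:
$s{\left(G,I \right)} = 72$ ($s{\left(G,I \right)} = 8 \cdot 3^{2} = 8 \cdot 9 = 72$)
$\left(30965 + l\right) \left(35998 + s{\left(200,112 \right)}\right) = \left(30965 - 15368\right) \left(35998 + 72\right) = 15597 \cdot 36070 = 562583790$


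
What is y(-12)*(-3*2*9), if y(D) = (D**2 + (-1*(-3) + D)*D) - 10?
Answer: -13068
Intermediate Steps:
y(D) = -10 + D**2 + D*(3 + D) (y(D) = (D**2 + (3 + D)*D) - 10 = (D**2 + D*(3 + D)) - 10 = -10 + D**2 + D*(3 + D))
y(-12)*(-3*2*9) = (-10 + 2*(-12)**2 + 3*(-12))*(-3*2*9) = (-10 + 2*144 - 36)*(-6*9) = (-10 + 288 - 36)*(-54) = 242*(-54) = -13068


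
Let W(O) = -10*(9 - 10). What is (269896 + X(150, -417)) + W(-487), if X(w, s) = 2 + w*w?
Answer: 292408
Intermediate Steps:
X(w, s) = 2 + w**2
W(O) = 10 (W(O) = -10*(-1) = 10)
(269896 + X(150, -417)) + W(-487) = (269896 + (2 + 150**2)) + 10 = (269896 + (2 + 22500)) + 10 = (269896 + 22502) + 10 = 292398 + 10 = 292408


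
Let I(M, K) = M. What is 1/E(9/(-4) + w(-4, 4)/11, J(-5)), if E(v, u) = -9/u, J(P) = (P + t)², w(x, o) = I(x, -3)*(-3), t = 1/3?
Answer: -196/81 ≈ -2.4198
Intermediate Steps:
t = ⅓ ≈ 0.33333
w(x, o) = -3*x (w(x, o) = x*(-3) = -3*x)
J(P) = (⅓ + P)² (J(P) = (P + ⅓)² = (⅓ + P)²)
1/E(9/(-4) + w(-4, 4)/11, J(-5)) = 1/(-9*9/(1 + 3*(-5))²) = 1/(-9*9/(1 - 15)²) = 1/(-9/((⅑)*(-14)²)) = 1/(-9/((⅑)*196)) = 1/(-9/196/9) = 1/(-9*9/196) = 1/(-81/196) = -196/81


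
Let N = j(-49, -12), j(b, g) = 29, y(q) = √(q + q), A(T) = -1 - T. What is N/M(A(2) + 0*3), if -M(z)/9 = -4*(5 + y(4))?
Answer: 145/612 - 29*√2/306 ≈ 0.10290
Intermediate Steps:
y(q) = √2*√q (y(q) = √(2*q) = √2*√q)
N = 29
M(z) = 180 + 72*√2 (M(z) = -(-36)*(5 + √2*√4) = -(-36)*(5 + √2*2) = -(-36)*(5 + 2*√2) = -9*(-20 - 8*√2) = 180 + 72*√2)
N/M(A(2) + 0*3) = 29/(180 + 72*√2)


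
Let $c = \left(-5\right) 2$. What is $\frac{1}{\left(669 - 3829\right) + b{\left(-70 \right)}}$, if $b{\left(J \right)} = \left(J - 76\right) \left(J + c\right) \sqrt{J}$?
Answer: $- \frac{79}{238988840} - \frac{73 i \sqrt{70}}{59747210} \approx -3.3056 \cdot 10^{-7} - 1.0222 \cdot 10^{-5} i$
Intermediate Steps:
$c = -10$
$b{\left(J \right)} = \sqrt{J} \left(-76 + J\right) \left(-10 + J\right)$ ($b{\left(J \right)} = \left(J - 76\right) \left(J - 10\right) \sqrt{J} = \left(-76 + J\right) \left(-10 + J\right) \sqrt{J} = \sqrt{J} \left(-76 + J\right) \left(-10 + J\right)$)
$\frac{1}{\left(669 - 3829\right) + b{\left(-70 \right)}} = \frac{1}{\left(669 - 3829\right) + \sqrt{-70} \left(760 + \left(-70\right)^{2} - -6020\right)} = \frac{1}{-3160 + i \sqrt{70} \left(760 + 4900 + 6020\right)} = \frac{1}{-3160 + i \sqrt{70} \cdot 11680} = \frac{1}{-3160 + 11680 i \sqrt{70}}$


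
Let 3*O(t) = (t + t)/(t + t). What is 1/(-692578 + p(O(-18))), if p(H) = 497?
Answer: -1/692081 ≈ -1.4449e-6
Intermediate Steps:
O(t) = ⅓ (O(t) = ((t + t)/(t + t))/3 = ((2*t)/((2*t)))/3 = ((2*t)*(1/(2*t)))/3 = (⅓)*1 = ⅓)
1/(-692578 + p(O(-18))) = 1/(-692578 + 497) = 1/(-692081) = -1/692081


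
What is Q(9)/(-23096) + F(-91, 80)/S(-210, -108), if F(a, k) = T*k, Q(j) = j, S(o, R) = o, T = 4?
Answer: -739261/485016 ≈ -1.5242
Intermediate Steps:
F(a, k) = 4*k
Q(9)/(-23096) + F(-91, 80)/S(-210, -108) = 9/(-23096) + (4*80)/(-210) = 9*(-1/23096) + 320*(-1/210) = -9/23096 - 32/21 = -739261/485016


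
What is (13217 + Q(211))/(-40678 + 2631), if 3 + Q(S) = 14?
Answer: -13228/38047 ≈ -0.34768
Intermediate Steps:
Q(S) = 11 (Q(S) = -3 + 14 = 11)
(13217 + Q(211))/(-40678 + 2631) = (13217 + 11)/(-40678 + 2631) = 13228/(-38047) = 13228*(-1/38047) = -13228/38047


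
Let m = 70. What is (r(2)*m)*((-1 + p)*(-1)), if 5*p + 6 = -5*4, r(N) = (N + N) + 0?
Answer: 1736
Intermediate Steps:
r(N) = 2*N (r(N) = 2*N + 0 = 2*N)
p = -26/5 (p = -6/5 + (-5*4)/5 = -6/5 + (1/5)*(-20) = -6/5 - 4 = -26/5 ≈ -5.2000)
(r(2)*m)*((-1 + p)*(-1)) = ((2*2)*70)*((-1 - 26/5)*(-1)) = (4*70)*(-31/5*(-1)) = 280*(31/5) = 1736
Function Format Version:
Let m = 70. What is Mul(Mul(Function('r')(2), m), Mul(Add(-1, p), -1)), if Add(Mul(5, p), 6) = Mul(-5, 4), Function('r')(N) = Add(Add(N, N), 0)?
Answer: 1736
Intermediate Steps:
Function('r')(N) = Mul(2, N) (Function('r')(N) = Add(Mul(2, N), 0) = Mul(2, N))
p = Rational(-26, 5) (p = Add(Rational(-6, 5), Mul(Rational(1, 5), Mul(-5, 4))) = Add(Rational(-6, 5), Mul(Rational(1, 5), -20)) = Add(Rational(-6, 5), -4) = Rational(-26, 5) ≈ -5.2000)
Mul(Mul(Function('r')(2), m), Mul(Add(-1, p), -1)) = Mul(Mul(Mul(2, 2), 70), Mul(Add(-1, Rational(-26, 5)), -1)) = Mul(Mul(4, 70), Mul(Rational(-31, 5), -1)) = Mul(280, Rational(31, 5)) = 1736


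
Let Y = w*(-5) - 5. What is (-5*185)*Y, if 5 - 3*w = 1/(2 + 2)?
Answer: 143375/12 ≈ 11948.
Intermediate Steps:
w = 19/12 (w = 5/3 - 1/(3*(2 + 2)) = 5/3 - 1/3/4 = 5/3 - 1/3*1/4 = 5/3 - 1/12 = 19/12 ≈ 1.5833)
Y = -155/12 (Y = (19/12)*(-5) - 5 = -95/12 - 5 = -155/12 ≈ -12.917)
(-5*185)*Y = -5*185*(-155/12) = -925*(-155/12) = 143375/12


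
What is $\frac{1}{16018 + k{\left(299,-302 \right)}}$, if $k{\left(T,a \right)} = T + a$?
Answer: $\frac{1}{16015} \approx 6.2441 \cdot 10^{-5}$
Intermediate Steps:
$\frac{1}{16018 + k{\left(299,-302 \right)}} = \frac{1}{16018 + \left(299 - 302\right)} = \frac{1}{16018 - 3} = \frac{1}{16015}$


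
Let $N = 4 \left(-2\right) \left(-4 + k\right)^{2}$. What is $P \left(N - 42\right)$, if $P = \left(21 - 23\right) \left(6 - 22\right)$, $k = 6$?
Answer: $-2368$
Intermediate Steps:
$P = 32$ ($P = \left(-2\right) \left(-16\right) = 32$)
$N = -32$ ($N = 4 \left(-2\right) \left(-4 + 6\right)^{2} = - 8 \cdot 2^{2} = \left(-8\right) 4 = -32$)
$P \left(N - 42\right) = 32 \left(-32 - 42\right) = 32 \left(-74\right) = -2368$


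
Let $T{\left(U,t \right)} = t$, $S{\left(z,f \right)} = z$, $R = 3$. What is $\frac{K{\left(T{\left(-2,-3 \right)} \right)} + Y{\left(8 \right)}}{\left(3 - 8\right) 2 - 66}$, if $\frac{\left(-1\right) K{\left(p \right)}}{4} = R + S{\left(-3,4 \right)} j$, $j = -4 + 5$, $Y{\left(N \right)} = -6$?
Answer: $\frac{3}{38} \approx 0.078947$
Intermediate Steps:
$j = 1$
$K{\left(p \right)} = 0$ ($K{\left(p \right)} = - 4 \left(3 - 3\right) = \left(-4\right) 0 = 0$)
$\frac{K{\left(T{\left(-2,-3 \right)} \right)} + Y{\left(8 \right)}}{\left(3 - 8\right) 2 - 66} = \frac{0 - 6}{\left(3 - 8\right) 2 - 66} = - \frac{6}{\left(-5\right) 2 - 66} = - \frac{6}{-10 - 66} = - \frac{6}{-76} = \left(-6\right) \left(- \frac{1}{76}\right) = \frac{3}{38}$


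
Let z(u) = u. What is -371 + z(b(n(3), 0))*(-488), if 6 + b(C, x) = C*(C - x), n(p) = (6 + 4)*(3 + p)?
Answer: -1754243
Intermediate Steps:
n(p) = 30 + 10*p (n(p) = 10*(3 + p) = 30 + 10*p)
b(C, x) = -6 + C*(C - x)
-371 + z(b(n(3), 0))*(-488) = -371 + (-6 + (30 + 10*3)² - 1*(30 + 10*3)*0)*(-488) = -371 + (-6 + (30 + 30)² - 1*(30 + 30)*0)*(-488) = -371 + (-6 + 60² - 1*60*0)*(-488) = -371 + (-6 + 3600 + 0)*(-488) = -371 + 3594*(-488) = -371 - 1753872 = -1754243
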